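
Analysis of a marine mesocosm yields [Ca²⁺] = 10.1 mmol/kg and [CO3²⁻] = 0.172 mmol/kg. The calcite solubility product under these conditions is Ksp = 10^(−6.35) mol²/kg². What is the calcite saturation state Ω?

Ω = 3.89

Ksp = 10^(−6.35) = 4.467×10^-7
Ω = [Ca²⁺][CO3²⁻]/Ksp = (10.1×10^-3)(0.172×10^-3) / 4.467×10^-7 = 3.89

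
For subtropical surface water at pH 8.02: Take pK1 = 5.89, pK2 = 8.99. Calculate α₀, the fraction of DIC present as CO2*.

α₀ = 0.00665

α₀ = 1 / (1 + K1/[H⁺] + K1K2/[H⁺]²) = 1 / (1 + 10^+2.13 + 10^+1.16)
   = 1 / (1 + 134.90 + 14.454) = 1/150.35 = 0.006651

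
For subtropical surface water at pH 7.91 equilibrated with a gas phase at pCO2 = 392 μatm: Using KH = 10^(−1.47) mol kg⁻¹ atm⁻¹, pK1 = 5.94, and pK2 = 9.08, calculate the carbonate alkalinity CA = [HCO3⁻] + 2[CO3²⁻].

[CO2*] = KH · pCO2 = 10^(−1.47) × 392×10^-6 = 1.328×10^-5 mol/kg
α₀ = 1/(1 + K1/[H⁺] + K1K2/[H⁺]²) = 1/(1 + 10^+1.97 + 10^+0.80) = 0.009937
DIC = [CO2*]/α₀ = 1.328×10^-5 / 0.009937 = 1.337 mmol/kg
CA = (α₁ + 2α₂)·DIC = (0.9274 + 2×0.06270) × 1.337 = 1.41 mmol/kg

CA = 1.41 mmol/kg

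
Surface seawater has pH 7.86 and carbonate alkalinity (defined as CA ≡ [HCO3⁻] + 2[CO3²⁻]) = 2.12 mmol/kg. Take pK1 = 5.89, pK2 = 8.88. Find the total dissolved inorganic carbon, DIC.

CA = [HCO3⁻] + 2[CO3²⁻] = (α₁ + 2α₂)·DIC
At pH 7.86: [H⁺]/K1 = 10^-1.97 = 0.010715, K2/[H⁺] = 10^-1.02 = 0.095499
α₁ = 1/(1 + 0.010715 + 0.095499) = 1/1.1062 = 0.9040; α₂ = α₁·K2/[H⁺] = 0.08633
α₁ + 2α₂ = 1.0766
DIC = CA / (α₁ + 2α₂) = 2.12 / 1.0766 = 1.97 mmol/kg

DIC = 1.97 mmol/kg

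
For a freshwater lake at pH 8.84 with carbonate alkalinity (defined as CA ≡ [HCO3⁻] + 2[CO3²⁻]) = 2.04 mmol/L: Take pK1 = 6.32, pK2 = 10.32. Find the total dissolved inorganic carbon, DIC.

CA = [HCO3⁻] + 2[CO3²⁻] = (α₁ + 2α₂)·DIC
At pH 8.84: [H⁺]/K1 = 10^-2.52 = 0.0030200, K2/[H⁺] = 10^-1.48 = 0.033113
α₁ = 1/(1 + 0.0030200 + 0.033113) = 1/1.0361 = 0.9651; α₂ = α₁·K2/[H⁺] = 0.03196
α₁ + 2α₂ = 1.0290
DIC = CA / (α₁ + 2α₂) = 2.04 / 1.0290 = 1.98 mmol/L

DIC = 1.98 mmol/L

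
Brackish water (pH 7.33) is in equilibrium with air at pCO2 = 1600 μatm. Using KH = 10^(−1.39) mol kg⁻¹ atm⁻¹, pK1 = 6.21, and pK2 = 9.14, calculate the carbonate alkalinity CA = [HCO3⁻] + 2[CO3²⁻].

CA = 0.886 mmol/kg

[CO2*] = KH · pCO2 = 10^(−1.39) × 1600×10^-6 = 6.518×10^-5 mol/kg
α₀ = 1/(1 + K1/[H⁺] + K1K2/[H⁺]²) = 1/(1 + 10^+1.12 + 10^-0.69) = 0.06951
DIC = [CO2*]/α₀ = 6.518×10^-5 / 0.06951 = 0.9377 mmol/kg
CA = (α₁ + 2α₂)·DIC = (0.9163 + 2×0.01419) × 0.9377 = 0.886 mmol/kg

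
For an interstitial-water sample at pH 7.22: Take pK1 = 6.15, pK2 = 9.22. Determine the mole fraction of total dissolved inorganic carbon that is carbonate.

α₂ = 1 / (1 + [H⁺]/K2 + [H⁺]²/(K1K2)) = 1 / (1 + 10^+2.00 + 10^+0.93)
   = 1 / (1 + 100.00 + 8.5114) = 1/109.51 = 0.009131

α₂ = 0.00913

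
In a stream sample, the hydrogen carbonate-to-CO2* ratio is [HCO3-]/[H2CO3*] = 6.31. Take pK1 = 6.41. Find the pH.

pH = 7.21

From K1 = [H⁺][HCO3-]/[H2CO3*]:  pH = pK1 + log₁₀([HCO3-]/[H2CO3*])
log₁₀(6.31) = +0.800
pH = 6.41 + (+0.800) = 7.21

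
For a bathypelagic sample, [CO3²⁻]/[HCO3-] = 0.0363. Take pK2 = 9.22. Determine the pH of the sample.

pH = 7.78

From K2 = [H⁺][CO3²⁻]/[HCO3-]:  pH = pK2 + log₁₀([CO3²⁻]/[HCO3-])
log₁₀(0.0363) = -1.440
pH = 9.22 + (-1.440) = 7.78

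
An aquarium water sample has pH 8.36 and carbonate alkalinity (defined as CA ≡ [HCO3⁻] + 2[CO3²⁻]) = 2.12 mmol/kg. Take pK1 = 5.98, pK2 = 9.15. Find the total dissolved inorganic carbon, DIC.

CA = [HCO3⁻] + 2[CO3²⁻] = (α₁ + 2α₂)·DIC
At pH 8.36: [H⁺]/K1 = 10^-2.38 = 0.0041687, K2/[H⁺] = 10^-0.79 = 0.16218
α₁ = 1/(1 + 0.0041687 + 0.16218) = 1/1.1663 = 0.8574; α₂ = α₁·K2/[H⁺] = 0.1391
α₁ + 2α₂ = 1.1355
DIC = CA / (α₁ + 2α₂) = 2.12 / 1.1355 = 1.87 mmol/kg

DIC = 1.87 mmol/kg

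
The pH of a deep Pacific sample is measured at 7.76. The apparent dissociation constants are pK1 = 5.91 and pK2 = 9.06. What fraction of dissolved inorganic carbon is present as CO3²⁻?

α₂ = 1 / (1 + [H⁺]/K2 + [H⁺]²/(K1K2)) = 1 / (1 + 10^+1.30 + 10^-0.55)
   = 1 / (1 + 19.953 + 0.28184) = 1/21.234 = 0.04709

α₂ = 0.0471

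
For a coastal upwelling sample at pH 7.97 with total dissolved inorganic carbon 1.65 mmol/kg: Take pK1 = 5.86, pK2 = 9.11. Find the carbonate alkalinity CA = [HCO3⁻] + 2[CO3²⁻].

CA = 1.75 mmol/kg

CA = [HCO3⁻] + 2[CO3²⁻] = (α₁ + 2α₂)·DIC
At pH 7.97: [H⁺]/K1 = 10^-2.11 = 0.0077625, K2/[H⁺] = 10^-1.14 = 0.072444
α₁ = 1/(1 + 0.0077625 + 0.072444) = 1/1.0802 = 0.9257; α₂ = α₁·K2/[H⁺] = 0.06706
α₁ + 2α₂ = 1.0599
CA = 1.0599 × 1.65 = 1.75 mmol/kg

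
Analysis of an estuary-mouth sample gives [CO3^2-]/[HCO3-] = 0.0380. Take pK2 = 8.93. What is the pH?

pH = 7.51

From K2 = [H⁺][CO3^2-]/[HCO3-]:  pH = pK2 + log₁₀([CO3^2-]/[HCO3-])
log₁₀(0.0380) = -1.420
pH = 8.93 + (-1.420) = 7.51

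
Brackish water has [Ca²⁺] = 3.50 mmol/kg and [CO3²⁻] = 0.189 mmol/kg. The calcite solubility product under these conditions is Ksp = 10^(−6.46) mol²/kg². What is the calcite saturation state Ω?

Ksp = 10^(−6.46) = 3.467×10^-7
Ω = [Ca²⁺][CO3²⁻]/Ksp = (3.50×10^-3)(0.189×10^-3) / 3.467×10^-7 = 1.91

Ω = 1.91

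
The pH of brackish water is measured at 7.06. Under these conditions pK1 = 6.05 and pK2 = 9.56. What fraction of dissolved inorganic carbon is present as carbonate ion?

α₂ = 1 / (1 + [H⁺]/K2 + [H⁺]²/(K1K2)) = 1 / (1 + 10^+2.50 + 10^+1.49)
   = 1 / (1 + 316.23 + 30.903) = 1/348.13 = 0.002872

α₂ = 0.00287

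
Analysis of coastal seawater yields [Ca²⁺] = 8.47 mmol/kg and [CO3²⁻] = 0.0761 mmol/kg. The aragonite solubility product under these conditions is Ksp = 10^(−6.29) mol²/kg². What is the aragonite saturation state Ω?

Ksp = 10^(−6.29) = 5.129×10^-7
Ω = [Ca²⁺][CO3²⁻]/Ksp = (8.47×10^-3)(0.0761×10^-3) / 5.129×10^-7 = 1.26

Ω = 1.26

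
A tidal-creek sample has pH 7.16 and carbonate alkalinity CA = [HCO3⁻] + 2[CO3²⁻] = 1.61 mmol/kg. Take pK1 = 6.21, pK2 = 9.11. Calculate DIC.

DIC = 1.77 mmol/kg

CA = [HCO3⁻] + 2[CO3²⁻] = (α₁ + 2α₂)·DIC
At pH 7.16: [H⁺]/K1 = 10^-0.95 = 0.11220, K2/[H⁺] = 10^-1.95 = 0.011220
α₁ = 1/(1 + 0.11220 + 0.011220) = 1/1.1234 = 0.8901; α₂ = α₁·K2/[H⁺] = 0.009988
α₁ + 2α₂ = 0.9101
DIC = CA / (α₁ + 2α₂) = 1.61 / 0.9101 = 1.77 mmol/kg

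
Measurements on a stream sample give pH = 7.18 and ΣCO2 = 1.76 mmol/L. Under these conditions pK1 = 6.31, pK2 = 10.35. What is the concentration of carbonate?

[CO3²⁻] = 1.05 μmol/L

α₂ = 1 / (1 + [H⁺]/K2 + [H⁺]²/(K1K2)) = 1 / (1 + 10^+3.17 + 10^+2.30)
   = 1 / (1 + 1479.1 + 199.53) = 1/1679.6 = 0.0005954
[CO3²⁻] = α₂ × DIC = 0.0005954 × 1.76 = 0.00105 mmol/L = 1.05 μmol/L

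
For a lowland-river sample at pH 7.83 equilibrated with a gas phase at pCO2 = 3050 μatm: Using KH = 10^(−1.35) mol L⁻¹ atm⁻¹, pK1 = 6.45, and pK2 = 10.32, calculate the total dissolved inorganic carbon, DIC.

[CO2*] = KH · pCO2 = 10^(−1.35) × 3050×10^-6 = 1.362×10^-4 mol/L
α₀ = 1/(1 + K1/[H⁺] + K1K2/[H⁺]²) = 1/(1 + 10^+1.38 + 10^-1.11) = 0.03989
DIC = [CO2*]/α₀ = 1.362×10^-4 / 0.03989 = 3.41 mmol/L

DIC = 3.41 mmol/L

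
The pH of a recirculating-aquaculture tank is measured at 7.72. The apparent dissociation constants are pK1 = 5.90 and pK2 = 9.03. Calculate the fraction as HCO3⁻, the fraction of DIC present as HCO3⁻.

α₁ = 0.940

α₁ = 1 / (1 + [H⁺]/K1 + K2/[H⁺]) = 1 / (1 + 10^-1.82 + 10^-1.31)
   = 1 / (1 + 0.015136 + 0.048978) = 1/1.0641 = 0.9397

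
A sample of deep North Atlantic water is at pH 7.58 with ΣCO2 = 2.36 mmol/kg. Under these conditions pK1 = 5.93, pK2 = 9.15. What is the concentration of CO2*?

α₀ = 1 / (1 + K1/[H⁺] + K1K2/[H⁺]²) = 1 / (1 + 10^+1.65 + 10^+0.08)
   = 1 / (1 + 44.668 + 1.2023) = 1/46.871 = 0.02134
[CO2*] = α₀ × DIC = 0.02134 × 2.36 = 0.0504 mmol/kg

[CO2*] = 0.0504 mmol/kg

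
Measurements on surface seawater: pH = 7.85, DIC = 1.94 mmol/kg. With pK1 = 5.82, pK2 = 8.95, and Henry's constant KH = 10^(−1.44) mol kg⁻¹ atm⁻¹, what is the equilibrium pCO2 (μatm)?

pCO2 = 458 μatm

α₀ = 1 / (1 + K1/[H⁺] + K1K2/[H⁺]²) = 1 / (1 + 10^+2.03 + 10^+0.93)
   = 1 / (1 + 107.15 + 8.5114) = 1/116.66 = 0.008572
[CO2*] = α₀ × DIC = 0.008572 × 1.94 = 0.01663 mmol/kg = 16.63 μmol/kg
pCO2 = [CO2*]/KH = 1.663×10^-5 / 3.631×10^-2 = 458 μatm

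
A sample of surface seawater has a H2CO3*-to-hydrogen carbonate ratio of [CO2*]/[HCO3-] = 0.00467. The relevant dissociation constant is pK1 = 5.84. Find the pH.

From K1 = [H⁺][HCO3-]/[CO2*]:  pH = pK1 − log₁₀([CO2*]/[HCO3-])
log₁₀(0.00467) = -2.331
pH = 5.84 − (-2.331) = 8.17

pH = 8.17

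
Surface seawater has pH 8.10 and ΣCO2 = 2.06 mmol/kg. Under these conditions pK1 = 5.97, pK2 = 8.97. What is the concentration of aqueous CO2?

[CO2*] = 13.4 μmol/kg

α₀ = 1 / (1 + K1/[H⁺] + K1K2/[H⁺]²) = 1 / (1 + 10^+2.13 + 10^+1.26)
   = 1 / (1 + 134.90 + 18.197) = 1/154.09 = 0.006490
[CO2*] = α₀ × DIC = 0.006490 × 2.06 = 0.0134 mmol/kg = 13.4 μmol/kg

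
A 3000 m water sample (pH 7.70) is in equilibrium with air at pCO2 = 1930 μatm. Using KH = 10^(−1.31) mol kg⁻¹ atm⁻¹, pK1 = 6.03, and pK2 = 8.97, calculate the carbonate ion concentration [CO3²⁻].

[CO2*] = KH · pCO2 = 10^(−1.31) × 1930×10^-6 = 9.453×10^-5 mol/kg
α₀ = 1/(1 + K1/[H⁺] + K1K2/[H⁺]²) = 1/(1 + 10^+1.67 + 10^+0.40) = 0.01989
DIC = [CO2*]/α₀ = 9.453×10^-5 / 0.01989 = 4.753 mmol/kg
[CO3²⁻] = α₂·DIC; α₂ = 0.04995, so [CO3²⁻] = 0.04995 × 4.753 = 0.237 mmol/kg

[CO3²⁻] = 0.237 mmol/kg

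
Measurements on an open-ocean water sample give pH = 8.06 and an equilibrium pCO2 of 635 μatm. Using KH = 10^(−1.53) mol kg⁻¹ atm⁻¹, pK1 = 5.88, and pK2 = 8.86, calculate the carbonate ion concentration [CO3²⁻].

[CO2*] = KH · pCO2 = 10^(−1.53) × 635×10^-6 = 1.874×10^-5 mol/kg
α₀ = 1/(1 + K1/[H⁺] + K1K2/[H⁺]²) = 1/(1 + 10^+2.18 + 10^+1.38) = 0.005671
DIC = [CO2*]/α₀ = 1.874×10^-5 / 0.005671 = 3.305 mmol/kg
[CO3²⁻] = α₂·DIC; α₂ = 0.1360, so [CO3²⁻] = 0.1360 × 3.305 = 0.450 mmol/kg

[CO3²⁻] = 0.450 mmol/kg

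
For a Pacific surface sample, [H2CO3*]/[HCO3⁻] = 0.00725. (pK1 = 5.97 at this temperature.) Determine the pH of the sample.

From K1 = [H⁺][HCO3⁻]/[H2CO3*]:  pH = pK1 − log₁₀([H2CO3*]/[HCO3⁻])
log₁₀(0.00725) = -2.140
pH = 5.97 − (-2.140) = 8.11

pH = 8.11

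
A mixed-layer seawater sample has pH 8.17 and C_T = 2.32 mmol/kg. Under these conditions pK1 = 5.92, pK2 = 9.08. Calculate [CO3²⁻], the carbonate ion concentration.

α₂ = 1 / (1 + [H⁺]/K2 + [H⁺]²/(K1K2)) = 1 / (1 + 10^+0.91 + 10^-1.34)
   = 1 / (1 + 8.1283 + 0.045709) = 1/9.1740 = 0.1090
[CO3²⁻] = α₂ × DIC = 0.1090 × 2.32 = 0.253 mmol/kg

[CO3²⁻] = 0.253 mmol/kg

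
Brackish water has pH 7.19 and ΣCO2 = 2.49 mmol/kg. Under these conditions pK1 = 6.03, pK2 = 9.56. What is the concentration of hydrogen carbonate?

[HCO3⁻] = 2.32 mmol/kg

α₁ = 1 / (1 + [H⁺]/K1 + K2/[H⁺]) = 1 / (1 + 10^-1.16 + 10^-2.37)
   = 1 / (1 + 0.069183 + 0.0042658) = 1/1.0734 = 0.9316
[HCO3⁻] = α₁ × DIC = 0.9316 × 2.49 = 2.32 mmol/kg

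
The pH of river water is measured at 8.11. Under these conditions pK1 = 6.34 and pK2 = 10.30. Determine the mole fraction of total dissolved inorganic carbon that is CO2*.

α₀ = 1 / (1 + K1/[H⁺] + K1K2/[H⁺]²) = 1 / (1 + 10^+1.77 + 10^-0.42)
   = 1 / (1 + 58.884 + 0.38019) = 1/60.265 = 0.01659

α₀ = 0.0166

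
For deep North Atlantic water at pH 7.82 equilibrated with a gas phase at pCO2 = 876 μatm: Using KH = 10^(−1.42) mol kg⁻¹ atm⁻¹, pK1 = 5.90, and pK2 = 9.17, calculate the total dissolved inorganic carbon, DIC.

DIC = 2.93 mmol/kg

[CO2*] = KH · pCO2 = 10^(−1.42) × 876×10^-6 = 3.330×10^-5 mol/kg
α₀ = 1/(1 + K1/[H⁺] + K1K2/[H⁺]²) = 1/(1 + 10^+1.92 + 10^+0.57) = 0.01138
DIC = [CO2*]/α₀ = 3.330×10^-5 / 0.01138 = 2.93 mmol/kg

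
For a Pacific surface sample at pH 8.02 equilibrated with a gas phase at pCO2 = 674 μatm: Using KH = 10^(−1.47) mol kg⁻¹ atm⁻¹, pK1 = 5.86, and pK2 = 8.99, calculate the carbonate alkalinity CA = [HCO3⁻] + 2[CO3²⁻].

[CO2*] = KH · pCO2 = 10^(−1.47) × 674×10^-6 = 2.284×10^-5 mol/kg
α₀ = 1/(1 + K1/[H⁺] + K1K2/[H⁺]²) = 1/(1 + 10^+2.16 + 10^+1.19) = 0.006210
DIC = [CO2*]/α₀ = 2.284×10^-5 / 0.006210 = 3.678 mmol/kg
CA = (α₁ + 2α₂)·DIC = (0.8976 + 2×0.09618) × 3.678 = 4.01 mmol/kg

CA = 4.01 mmol/kg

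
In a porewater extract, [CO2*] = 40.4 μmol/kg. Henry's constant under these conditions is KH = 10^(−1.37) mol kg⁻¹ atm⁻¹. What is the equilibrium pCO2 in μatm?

pCO2 = 947 μatm

KH = 10^(−1.37) = 4.266×10^-2 mol kg⁻¹ atm⁻¹
pCO2 = [CO2*]/KH = 40.4×10^-6 / 4.266×10^-2 = 9.47×10^-4 atm = 947 μatm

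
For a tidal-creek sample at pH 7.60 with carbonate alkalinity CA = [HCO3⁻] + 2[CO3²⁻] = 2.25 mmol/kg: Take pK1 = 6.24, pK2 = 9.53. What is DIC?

DIC = 2.32 mmol/kg

CA = [HCO3⁻] + 2[CO3²⁻] = (α₁ + 2α₂)·DIC
At pH 7.60: [H⁺]/K1 = 10^-1.36 = 0.043652, K2/[H⁺] = 10^-1.93 = 0.011749
α₁ = 1/(1 + 0.043652 + 0.011749) = 1/1.0554 = 0.9475; α₂ = α₁·K2/[H⁺] = 0.01113
α₁ + 2α₂ = 0.9698
DIC = CA / (α₁ + 2α₂) = 2.25 / 0.9698 = 2.32 mmol/kg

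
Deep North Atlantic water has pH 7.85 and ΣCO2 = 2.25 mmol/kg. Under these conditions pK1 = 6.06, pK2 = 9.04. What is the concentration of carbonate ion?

α₂ = 1 / (1 + [H⁺]/K2 + [H⁺]²/(K1K2)) = 1 / (1 + 10^+1.19 + 10^-0.60)
   = 1 / (1 + 15.488 + 0.25119) = 1/16.739 = 0.05974
[CO3²⁻] = α₂ × DIC = 0.05974 × 2.25 = 0.134 mmol/kg

[CO3²⁻] = 0.134 mmol/kg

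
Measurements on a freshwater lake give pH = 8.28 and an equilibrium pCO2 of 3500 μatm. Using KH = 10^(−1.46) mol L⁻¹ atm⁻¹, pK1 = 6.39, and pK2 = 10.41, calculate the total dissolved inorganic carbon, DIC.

DIC = 9.61 mmol/L

[CO2*] = KH · pCO2 = 10^(−1.46) × 3500×10^-6 = 1.214×10^-4 mol/L
α₀ = 1/(1 + K1/[H⁺] + K1K2/[H⁺]²) = 1/(1 + 10^+1.89 + 10^-0.24) = 0.01263
DIC = [CO2*]/α₀ = 1.214×10^-4 / 0.01263 = 9.61 mmol/L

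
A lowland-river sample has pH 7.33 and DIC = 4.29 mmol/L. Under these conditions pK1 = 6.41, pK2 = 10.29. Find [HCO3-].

α₁ = 1 / (1 + [H⁺]/K1 + K2/[H⁺]) = 1 / (1 + 10^-0.92 + 10^-2.96)
   = 1 / (1 + 0.12023 + 0.0010965) = 1/1.1213 = 0.8918
[HCO3⁻] = α₁ × DIC = 0.8918 × 4.29 = 3.83 mmol/L

[HCO3⁻] = 3.83 mmol/L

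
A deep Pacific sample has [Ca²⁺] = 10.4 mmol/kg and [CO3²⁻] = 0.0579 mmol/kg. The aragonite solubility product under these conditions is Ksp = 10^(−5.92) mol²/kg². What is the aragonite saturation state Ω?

Ω = 0.501

Ksp = 10^(−5.92) = 1.202×10^-6
Ω = [Ca²⁺][CO3²⁻]/Ksp = (10.4×10^-3)(0.0579×10^-3) / 1.202×10^-6 = 0.501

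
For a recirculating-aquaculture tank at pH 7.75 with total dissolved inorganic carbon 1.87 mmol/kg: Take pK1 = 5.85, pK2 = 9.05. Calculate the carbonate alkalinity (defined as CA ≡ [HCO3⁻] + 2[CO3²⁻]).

CA = [HCO3⁻] + 2[CO3²⁻] = (α₁ + 2α₂)·DIC
At pH 7.75: [H⁺]/K1 = 10^-1.90 = 0.012589, K2/[H⁺] = 10^-1.30 = 0.050119
α₁ = 1/(1 + 0.012589 + 0.050119) = 1/1.0627 = 0.9410; α₂ = α₁·K2/[H⁺] = 0.04716
α₁ + 2α₂ = 1.0353
CA = 1.0353 × 1.87 = 1.94 mmol/kg

CA = 1.94 mmol/kg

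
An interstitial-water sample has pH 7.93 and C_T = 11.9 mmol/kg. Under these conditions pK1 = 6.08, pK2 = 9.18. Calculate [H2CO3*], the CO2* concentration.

[CO2*] = 0.157 mmol/kg

α₀ = 1 / (1 + K1/[H⁺] + K1K2/[H⁺]²) = 1 / (1 + 10^+1.85 + 10^+0.60)
   = 1 / (1 + 70.795 + 3.9811) = 1/75.776 = 0.01320
[CO2*] = α₀ × DIC = 0.01320 × 11.9 = 0.157 mmol/kg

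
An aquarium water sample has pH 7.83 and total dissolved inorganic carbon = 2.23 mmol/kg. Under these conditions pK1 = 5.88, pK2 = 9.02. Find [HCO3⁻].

[HCO3⁻] = 2.07 mmol/kg

α₁ = 1 / (1 + [H⁺]/K1 + K2/[H⁺]) = 1 / (1 + 10^-1.95 + 10^-1.19)
   = 1 / (1 + 0.011220 + 0.064565) = 1/1.0758 = 0.9296
[HCO3⁻] = α₁ × DIC = 0.9296 × 2.23 = 2.07 mmol/kg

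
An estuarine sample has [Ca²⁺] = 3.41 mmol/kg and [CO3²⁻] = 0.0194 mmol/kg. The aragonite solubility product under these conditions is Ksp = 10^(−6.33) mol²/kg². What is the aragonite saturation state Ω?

Ksp = 10^(−6.33) = 4.677×10^-7
Ω = [Ca²⁺][CO3²⁻]/Ksp = (3.41×10^-3)(0.0194×10^-3) / 4.677×10^-7 = 0.141

Ω = 0.141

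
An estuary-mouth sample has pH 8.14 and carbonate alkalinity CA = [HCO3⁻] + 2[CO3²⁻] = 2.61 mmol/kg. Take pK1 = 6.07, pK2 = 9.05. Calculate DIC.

DIC = 2.37 mmol/kg

CA = [HCO3⁻] + 2[CO3²⁻] = (α₁ + 2α₂)·DIC
At pH 8.14: [H⁺]/K1 = 10^-2.07 = 0.0085114, K2/[H⁺] = 10^-0.91 = 0.12303
α₁ = 1/(1 + 0.0085114 + 0.12303) = 1/1.1315 = 0.8838; α₂ = α₁·K2/[H⁺] = 0.1087
α₁ + 2α₂ = 1.1012
DIC = CA / (α₁ + 2α₂) = 2.61 / 1.1012 = 2.37 mmol/kg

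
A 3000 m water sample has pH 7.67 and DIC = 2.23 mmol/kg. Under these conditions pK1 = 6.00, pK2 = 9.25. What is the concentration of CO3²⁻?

[CO3²⁻] = 0.0560 mmol/kg

α₂ = 1 / (1 + [H⁺]/K2 + [H⁺]²/(K1K2)) = 1 / (1 + 10^+1.58 + 10^-0.09)
   = 1 / (1 + 38.019 + 0.81283) = 1/39.832 = 0.02511
[CO3²⁻] = α₂ × DIC = 0.02511 × 2.23 = 0.0560 mmol/kg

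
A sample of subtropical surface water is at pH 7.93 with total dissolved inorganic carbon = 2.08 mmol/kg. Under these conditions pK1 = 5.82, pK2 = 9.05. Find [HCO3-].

α₁ = 1 / (1 + [H⁺]/K1 + K2/[H⁺]) = 1 / (1 + 10^-2.11 + 10^-1.12)
   = 1 / (1 + 0.0077625 + 0.075858) = 1/1.0836 = 0.9228
[HCO3⁻] = α₁ × DIC = 0.9228 × 2.08 = 1.92 mmol/kg

[HCO3⁻] = 1.92 mmol/kg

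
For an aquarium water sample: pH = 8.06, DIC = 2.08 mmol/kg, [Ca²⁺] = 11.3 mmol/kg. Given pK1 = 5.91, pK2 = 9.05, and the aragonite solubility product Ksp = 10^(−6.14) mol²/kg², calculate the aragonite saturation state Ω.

α₂ = 1 / (1 + [H⁺]/K2 + [H⁺]²/(K1K2)) = 1 / (1 + 10^+0.99 + 10^-1.16)
   = 1 / (1 + 9.7724 + 0.069183) = 1/10.842 = 0.09224
[CO3²⁻] = α₂ × DIC = 0.09224 × 2.08 = 0.1919 mmol/kg
Ksp = 10^(−6.14) = 7.244×10^-7
Ω = [Ca²⁺][CO3²⁻]/Ksp = (11.3×10^-3)(1.919×10^-4) / 7.244×10^-7 = 2.99

Ω = 2.99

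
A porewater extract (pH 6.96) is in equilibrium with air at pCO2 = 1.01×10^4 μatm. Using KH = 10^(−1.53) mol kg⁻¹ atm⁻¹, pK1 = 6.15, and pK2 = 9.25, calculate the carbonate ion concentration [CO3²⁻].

[CO2*] = KH · pCO2 = 10^(−1.53) × 1.01×10^4×10^-6 = 2.981×10^-4 mol/kg
α₀ = 1/(1 + K1/[H⁺] + K1K2/[H⁺]²) = 1/(1 + 10^+0.81 + 10^-1.48) = 0.1335
DIC = [CO2*]/α₀ = 2.981×10^-4 / 0.1335 = 2.232 mmol/kg
[CO3²⁻] = α₂·DIC; α₂ = 0.004421, so [CO3²⁻] = 0.004421 × 2.232 = 0.00987 mmol/kg = 9.87 μmol/kg

[CO3²⁻] = 9.87 μmol/kg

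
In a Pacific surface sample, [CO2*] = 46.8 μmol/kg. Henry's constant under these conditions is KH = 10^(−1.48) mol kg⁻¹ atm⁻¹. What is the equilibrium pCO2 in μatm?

KH = 10^(−1.48) = 3.311×10^-2 mol kg⁻¹ atm⁻¹
pCO2 = [CO2*]/KH = 46.8×10^-6 / 3.311×10^-2 = 1.41×10^-3 atm = 1410 μatm

pCO2 = 1410 μatm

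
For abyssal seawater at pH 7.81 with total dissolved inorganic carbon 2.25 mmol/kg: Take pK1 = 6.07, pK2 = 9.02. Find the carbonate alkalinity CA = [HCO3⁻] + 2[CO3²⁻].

CA = 2.34 mmol/kg

CA = [HCO3⁻] + 2[CO3²⁻] = (α₁ + 2α₂)·DIC
At pH 7.81: [H⁺]/K1 = 10^-1.74 = 0.018197, K2/[H⁺] = 10^-1.21 = 0.061660
α₁ = 1/(1 + 0.018197 + 0.061660) = 1/1.0799 = 0.9260; α₂ = α₁·K2/[H⁺] = 0.05710
α₁ + 2α₂ = 1.0402
CA = 1.0402 × 2.25 = 2.34 mmol/kg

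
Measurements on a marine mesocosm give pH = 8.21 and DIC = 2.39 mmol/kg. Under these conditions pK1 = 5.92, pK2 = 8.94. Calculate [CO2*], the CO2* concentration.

[CO2*] = 10.3 μmol/kg

α₀ = 1 / (1 + K1/[H⁺] + K1K2/[H⁺]²) = 1 / (1 + 10^+2.29 + 10^+1.56)
   = 1 / (1 + 194.98 + 36.308) = 1/232.29 = 0.004305
[CO2*] = α₀ × DIC = 0.004305 × 2.39 = 0.0103 mmol/kg = 10.3 μmol/kg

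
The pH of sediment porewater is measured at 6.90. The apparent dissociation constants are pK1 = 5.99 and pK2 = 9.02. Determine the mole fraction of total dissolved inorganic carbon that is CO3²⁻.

α₂ = 0.00671

α₂ = 1 / (1 + [H⁺]/K2 + [H⁺]²/(K1K2)) = 1 / (1 + 10^+2.12 + 10^+1.21)
   = 1 / (1 + 131.83 + 16.218) = 1/149.04 = 0.006709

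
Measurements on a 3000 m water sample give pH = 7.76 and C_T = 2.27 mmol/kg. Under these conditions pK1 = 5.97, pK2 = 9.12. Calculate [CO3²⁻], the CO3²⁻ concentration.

[CO3²⁻] = 0.0935 mmol/kg

α₂ = 1 / (1 + [H⁺]/K2 + [H⁺]²/(K1K2)) = 1 / (1 + 10^+1.36 + 10^-0.43)
   = 1 / (1 + 22.909 + 0.37154) = 1/24.280 = 0.04119
[CO3²⁻] = α₂ × DIC = 0.04119 × 2.27 = 0.0935 mmol/kg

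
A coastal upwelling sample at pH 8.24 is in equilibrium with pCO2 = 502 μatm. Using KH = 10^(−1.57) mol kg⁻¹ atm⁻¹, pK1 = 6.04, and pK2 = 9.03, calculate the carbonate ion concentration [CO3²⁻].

[CO2*] = KH · pCO2 = 10^(−1.57) × 502×10^-6 = 1.351×10^-5 mol/kg
α₀ = 1/(1 + K1/[H⁺] + K1K2/[H⁺]²) = 1/(1 + 10^+2.20 + 10^+1.41) = 0.005400
DIC = [CO2*]/α₀ = 1.351×10^-5 / 0.005400 = 2.502 mmol/kg
[CO3²⁻] = α₂·DIC; α₂ = 0.1388, so [CO3²⁻] = 0.1388 × 2.502 = 0.347 mmol/kg

[CO3²⁻] = 0.347 mmol/kg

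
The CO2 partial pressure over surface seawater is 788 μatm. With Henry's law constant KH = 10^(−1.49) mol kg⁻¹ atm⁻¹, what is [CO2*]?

[CO2*] = 25.5 μmol/kg

KH = 10^(−1.49) = 3.236×10^-2 mol kg⁻¹ atm⁻¹
[CO2*] = KH · pCO2 = 3.236×10^-2 × 788×10^-6 atm = 2.55×10^-5 mol/kg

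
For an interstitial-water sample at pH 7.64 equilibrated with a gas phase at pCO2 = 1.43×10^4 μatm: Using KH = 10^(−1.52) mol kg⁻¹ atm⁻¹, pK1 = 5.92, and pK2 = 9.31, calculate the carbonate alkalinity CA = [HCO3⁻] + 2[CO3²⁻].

CA = 23.6 mmol/kg

[CO2*] = KH · pCO2 = 10^(−1.52) × 1.43×10^4×10^-6 = 4.319×10^-4 mol/kg
α₀ = 1/(1 + K1/[H⁺] + K1K2/[H⁺]²) = 1/(1 + 10^+1.72 + 10^+0.05) = 0.01831
DIC = [CO2*]/α₀ = 4.319×10^-4 / 0.01831 = 23.58 mmol/kg
CA = (α₁ + 2α₂)·DIC = (0.9611 + 2×0.02055) × 23.58 = 23.6 mmol/kg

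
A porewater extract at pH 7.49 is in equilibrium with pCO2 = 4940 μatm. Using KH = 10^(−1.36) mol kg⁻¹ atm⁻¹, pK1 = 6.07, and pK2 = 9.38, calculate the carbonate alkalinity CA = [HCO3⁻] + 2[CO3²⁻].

[CO2*] = KH · pCO2 = 10^(−1.36) × 4940×10^-6 = 2.156×10^-4 mol/kg
α₀ = 1/(1 + K1/[H⁺] + K1K2/[H⁺]²) = 1/(1 + 10^+1.42 + 10^-0.47) = 0.03618
DIC = [CO2*]/α₀ = 2.156×10^-4 / 0.03618 = 5.961 mmol/kg
CA = (α₁ + 2α₂)·DIC = (0.9516 + 2×0.01226) × 5.961 = 5.82 mmol/kg

CA = 5.82 mmol/kg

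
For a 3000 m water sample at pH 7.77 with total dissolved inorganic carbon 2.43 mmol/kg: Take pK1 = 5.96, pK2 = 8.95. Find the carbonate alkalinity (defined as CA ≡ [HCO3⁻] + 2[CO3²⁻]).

CA = [HCO3⁻] + 2[CO3²⁻] = (α₁ + 2α₂)·DIC
At pH 7.77: [H⁺]/K1 = 10^-1.81 = 0.015488, K2/[H⁺] = 10^-1.18 = 0.066069
α₁ = 1/(1 + 0.015488 + 0.066069) = 1/1.0816 = 0.9246; α₂ = α₁·K2/[H⁺] = 0.06109
α₁ + 2α₂ = 1.0468
CA = 1.0468 × 2.43 = 2.54 mmol/kg

CA = 2.54 mmol/kg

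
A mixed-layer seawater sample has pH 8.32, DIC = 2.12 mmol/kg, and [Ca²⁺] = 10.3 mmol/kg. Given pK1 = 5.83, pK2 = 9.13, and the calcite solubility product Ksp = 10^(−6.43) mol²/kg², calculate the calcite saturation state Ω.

α₂ = 1 / (1 + [H⁺]/K2 + [H⁺]²/(K1K2)) = 1 / (1 + 10^+0.81 + 10^-1.68)
   = 1 / (1 + 6.4565 + 0.020893) = 1/7.4774 = 0.1337
[CO3²⁻] = α₂ × DIC = 0.1337 × 2.12 = 0.2835 mmol/kg
Ksp = 10^(−6.43) = 3.715×10^-7
Ω = [Ca²⁺][CO3²⁻]/Ksp = (10.3×10^-3)(2.835×10^-4) / 3.715×10^-7 = 7.86

Ω = 7.86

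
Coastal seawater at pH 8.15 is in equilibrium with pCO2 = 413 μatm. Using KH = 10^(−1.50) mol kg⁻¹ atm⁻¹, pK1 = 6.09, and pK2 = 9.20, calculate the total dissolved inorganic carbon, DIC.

[CO2*] = KH · pCO2 = 10^(−1.50) × 413×10^-6 = 1.306×10^-5 mol/kg
α₀ = 1/(1 + K1/[H⁺] + K1K2/[H⁺]²) = 1/(1 + 10^+2.06 + 10^+1.01) = 0.007933
DIC = [CO2*]/α₀ = 1.306×10^-5 / 0.007933 = 1.65 mmol/kg

DIC = 1.65 mmol/kg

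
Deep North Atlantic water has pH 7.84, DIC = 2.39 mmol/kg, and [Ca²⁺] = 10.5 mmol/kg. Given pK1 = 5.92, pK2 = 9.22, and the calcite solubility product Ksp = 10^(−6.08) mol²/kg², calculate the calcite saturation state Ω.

Ω = 1.19

α₂ = 1 / (1 + [H⁺]/K2 + [H⁺]²/(K1K2)) = 1 / (1 + 10^+1.38 + 10^-0.54)
   = 1 / (1 + 23.988 + 0.28840) = 1/25.277 = 0.03956
[CO3²⁻] = α₂ × DIC = 0.03956 × 2.39 = 0.09455 mmol/kg
Ksp = 10^(−6.08) = 8.318×10^-7
Ω = [Ca²⁺][CO3²⁻]/Ksp = (10.5×10^-3)(9.455×10^-5) / 8.318×10^-7 = 1.19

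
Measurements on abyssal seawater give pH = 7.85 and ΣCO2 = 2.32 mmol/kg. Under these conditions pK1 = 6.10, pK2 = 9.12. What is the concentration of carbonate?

[CO3²⁻] = 0.116 mmol/kg

α₂ = 1 / (1 + [H⁺]/K2 + [H⁺]²/(K1K2)) = 1 / (1 + 10^+1.27 + 10^-0.48)
   = 1 / (1 + 18.621 + 0.33113) = 1/19.952 = 0.05012
[CO3²⁻] = α₂ × DIC = 0.05012 × 2.32 = 0.116 mmol/kg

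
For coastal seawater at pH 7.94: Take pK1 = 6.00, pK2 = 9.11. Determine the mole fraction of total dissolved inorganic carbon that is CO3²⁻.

α₂ = 0.0627

α₂ = 1 / (1 + [H⁺]/K2 + [H⁺]²/(K1K2)) = 1 / (1 + 10^+1.17 + 10^-0.77)
   = 1 / (1 + 14.791 + 0.16982) = 1/15.961 = 0.06265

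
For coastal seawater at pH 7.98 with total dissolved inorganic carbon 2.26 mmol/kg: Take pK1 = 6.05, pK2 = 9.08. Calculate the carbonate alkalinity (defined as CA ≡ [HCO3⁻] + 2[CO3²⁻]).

CA = 2.40 mmol/kg

CA = [HCO3⁻] + 2[CO3²⁻] = (α₁ + 2α₂)·DIC
At pH 7.98: [H⁺]/K1 = 10^-1.93 = 0.011749, K2/[H⁺] = 10^-1.10 = 0.079433
α₁ = 1/(1 + 0.011749 + 0.079433) = 1/1.0912 = 0.9164; α₂ = α₁·K2/[H⁺] = 0.07280
α₁ + 2α₂ = 1.0620
CA = 1.0620 × 2.26 = 2.40 mmol/kg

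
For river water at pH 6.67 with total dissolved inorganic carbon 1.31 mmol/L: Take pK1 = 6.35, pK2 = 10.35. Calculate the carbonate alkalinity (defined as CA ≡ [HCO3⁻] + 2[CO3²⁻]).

CA = [HCO3⁻] + 2[CO3²⁻] = (α₁ + 2α₂)·DIC
At pH 6.67: [H⁺]/K1 = 10^-0.32 = 0.47863, K2/[H⁺] = 10^-3.68 = 0.00020893
α₁ = 1/(1 + 0.47863 + 0.00020893) = 1/1.4788 = 0.6762; α₂ = α₁·K2/[H⁺] = 0.0001413
α₁ + 2α₂ = 0.6765
CA = 0.6765 × 1.31 = 0.886 mmol/L

CA = 0.886 mmol/L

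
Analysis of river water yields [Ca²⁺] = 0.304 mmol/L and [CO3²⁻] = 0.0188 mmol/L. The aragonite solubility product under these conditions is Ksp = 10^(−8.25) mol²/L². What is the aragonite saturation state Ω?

Ω = 1.02

Ksp = 10^(−8.25) = 5.623×10^-9
Ω = [Ca²⁺][CO3²⁻]/Ksp = (0.304×10^-3)(0.0188×10^-3) / 5.623×10^-9 = 1.02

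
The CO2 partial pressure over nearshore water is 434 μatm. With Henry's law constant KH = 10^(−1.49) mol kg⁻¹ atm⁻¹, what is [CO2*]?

[CO2*] = 14.0 μmol/kg

KH = 10^(−1.49) = 3.236×10^-2 mol kg⁻¹ atm⁻¹
[CO2*] = KH · pCO2 = 3.236×10^-2 × 434×10^-6 atm = 1.40×10^-5 mol/kg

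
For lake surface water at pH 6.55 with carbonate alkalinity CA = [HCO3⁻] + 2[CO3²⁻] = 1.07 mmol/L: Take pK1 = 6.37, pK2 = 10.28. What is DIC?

DIC = 1.78 mmol/L

CA = [HCO3⁻] + 2[CO3²⁻] = (α₁ + 2α₂)·DIC
At pH 6.55: [H⁺]/K1 = 10^-0.18 = 0.66069, K2/[H⁺] = 10^-3.73 = 0.00018621
α₁ = 1/(1 + 0.66069 + 0.00018621) = 1/1.6609 = 0.6021; α₂ = α₁·K2/[H⁺] = 0.0001121
α₁ + 2α₂ = 0.6023
DIC = CA / (α₁ + 2α₂) = 1.07 / 0.6023 = 1.78 mmol/L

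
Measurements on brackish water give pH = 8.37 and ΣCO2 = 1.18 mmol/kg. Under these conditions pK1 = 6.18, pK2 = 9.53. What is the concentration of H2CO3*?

[CO2*] = 7.08 μmol/kg

α₀ = 1 / (1 + K1/[H⁺] + K1K2/[H⁺]²) = 1 / (1 + 10^+2.19 + 10^+1.03)
   = 1 / (1 + 154.88 + 10.715) = 1/166.60 = 0.006003
[CO2*] = α₀ × DIC = 0.006003 × 1.18 = 0.00708 mmol/kg = 7.08 μmol/kg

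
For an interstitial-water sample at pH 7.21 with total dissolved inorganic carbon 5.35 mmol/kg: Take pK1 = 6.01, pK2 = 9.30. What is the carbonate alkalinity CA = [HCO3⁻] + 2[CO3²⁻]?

CA = 5.08 mmol/kg

CA = [HCO3⁻] + 2[CO3²⁻] = (α₁ + 2α₂)·DIC
At pH 7.21: [H⁺]/K1 = 10^-1.20 = 0.063096, K2/[H⁺] = 10^-2.09 = 0.0081283
α₁ = 1/(1 + 0.063096 + 0.0081283) = 1/1.0712 = 0.9335; α₂ = α₁·K2/[H⁺] = 0.007588
α₁ + 2α₂ = 0.9487
CA = 0.9487 × 5.35 = 5.08 mmol/kg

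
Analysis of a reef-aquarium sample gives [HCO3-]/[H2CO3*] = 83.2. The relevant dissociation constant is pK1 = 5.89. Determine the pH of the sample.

From K1 = [H⁺][HCO3-]/[H2CO3*]:  pH = pK1 + log₁₀([HCO3-]/[H2CO3*])
log₁₀(83.2) = +1.920
pH = 5.89 + (+1.920) = 7.81

pH = 7.81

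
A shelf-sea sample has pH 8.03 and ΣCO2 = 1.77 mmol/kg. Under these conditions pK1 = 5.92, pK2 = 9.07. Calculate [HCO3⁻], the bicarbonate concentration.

α₁ = 1 / (1 + [H⁺]/K1 + K2/[H⁺]) = 1 / (1 + 10^-2.11 + 10^-1.04)
   = 1 / (1 + 0.0077625 + 0.091201) = 1/1.0990 = 0.9099
[HCO3⁻] = α₁ × DIC = 0.9099 × 1.77 = 1.61 mmol/kg

[HCO3⁻] = 1.61 mmol/kg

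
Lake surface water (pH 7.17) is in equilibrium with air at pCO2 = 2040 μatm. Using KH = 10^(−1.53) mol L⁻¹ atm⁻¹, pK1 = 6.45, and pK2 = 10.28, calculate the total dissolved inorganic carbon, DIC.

[CO2*] = KH · pCO2 = 10^(−1.53) × 2040×10^-6 = 6.020×10^-5 mol/L
α₀ = 1/(1 + K1/[H⁺] + K1K2/[H⁺]²) = 1/(1 + 10^+0.72 + 10^-2.39) = 0.1599
DIC = [CO2*]/α₀ = 6.020×10^-5 / 0.1599 = 0.376 mmol/L

DIC = 0.376 mmol/L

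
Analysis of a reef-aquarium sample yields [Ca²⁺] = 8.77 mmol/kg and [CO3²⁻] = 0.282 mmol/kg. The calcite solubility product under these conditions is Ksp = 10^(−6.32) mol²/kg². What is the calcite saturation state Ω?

Ksp = 10^(−6.32) = 4.786×10^-7
Ω = [Ca²⁺][CO3²⁻]/Ksp = (8.77×10^-3)(0.282×10^-3) / 4.786×10^-7 = 5.17

Ω = 5.17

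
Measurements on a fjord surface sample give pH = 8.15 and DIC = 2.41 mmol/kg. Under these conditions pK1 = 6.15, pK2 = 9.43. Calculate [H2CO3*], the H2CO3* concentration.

α₀ = 1 / (1 + K1/[H⁺] + K1K2/[H⁺]²) = 1 / (1 + 10^+2.00 + 10^+0.72)
   = 1 / (1 + 100.00 + 5.2481) = 1/106.25 = 0.009412
[CO2*] = α₀ × DIC = 0.009412 × 2.41 = 0.0227 mmol/kg

[CO2*] = 0.0227 mmol/kg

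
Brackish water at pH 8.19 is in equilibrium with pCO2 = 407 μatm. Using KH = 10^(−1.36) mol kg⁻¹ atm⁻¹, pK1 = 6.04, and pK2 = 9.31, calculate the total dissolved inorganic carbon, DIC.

[CO2*] = KH · pCO2 = 10^(−1.36) × 407×10^-6 = 1.777×10^-5 mol/kg
α₀ = 1/(1 + K1/[H⁺] + K1K2/[H⁺]²) = 1/(1 + 10^+2.15 + 10^+1.03) = 0.006537
DIC = [CO2*]/α₀ = 1.777×10^-5 / 0.006537 = 2.72 mmol/kg

DIC = 2.72 mmol/kg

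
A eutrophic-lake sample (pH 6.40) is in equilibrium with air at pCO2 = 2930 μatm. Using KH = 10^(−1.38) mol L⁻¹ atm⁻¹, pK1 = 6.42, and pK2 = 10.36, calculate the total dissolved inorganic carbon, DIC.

[CO2*] = KH · pCO2 = 10^(−1.38) × 2930×10^-6 = 1.221×10^-4 mol/L
α₀ = 1/(1 + K1/[H⁺] + K1K2/[H⁺]²) = 1/(1 + 10^-0.02 + 10^-3.98) = 0.5115
DIC = [CO2*]/α₀ = 1.221×10^-4 / 0.5115 = 0.239 mmol/L

DIC = 0.239 mmol/L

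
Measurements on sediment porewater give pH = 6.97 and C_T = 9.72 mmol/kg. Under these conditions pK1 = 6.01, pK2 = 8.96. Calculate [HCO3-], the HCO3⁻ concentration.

[HCO3⁻] = 8.68 mmol/kg

α₁ = 1 / (1 + [H⁺]/K1 + K2/[H⁺]) = 1 / (1 + 10^-0.96 + 10^-1.99)
   = 1 / (1 + 0.10965 + 0.010233) = 1/1.1199 = 0.8930
[HCO3⁻] = α₁ × DIC = 0.8930 × 9.72 = 8.68 mmol/kg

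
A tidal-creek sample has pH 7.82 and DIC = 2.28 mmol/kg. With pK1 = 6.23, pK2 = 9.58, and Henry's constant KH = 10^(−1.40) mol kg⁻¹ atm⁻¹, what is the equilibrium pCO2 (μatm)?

pCO2 = 1410 μatm

α₀ = 1 / (1 + K1/[H⁺] + K1K2/[H⁺]²) = 1 / (1 + 10^+1.59 + 10^-0.17)
   = 1 / (1 + 38.905 + 0.67608) = 1/40.581 = 0.02464
[CO2*] = α₀ × DIC = 0.02464 × 2.28 = 0.05618 mmol/kg
pCO2 = [CO2*]/KH = 5.618×10^-5 / 3.981×10^-2 = 1410 μatm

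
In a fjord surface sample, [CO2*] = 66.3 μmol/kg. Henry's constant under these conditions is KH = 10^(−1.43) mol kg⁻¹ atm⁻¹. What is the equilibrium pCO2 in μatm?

KH = 10^(−1.43) = 3.715×10^-2 mol kg⁻¹ atm⁻¹
pCO2 = [CO2*]/KH = 66.3×10^-6 / 3.715×10^-2 = 1.78×10^-3 atm = 1780 μatm

pCO2 = 1780 μatm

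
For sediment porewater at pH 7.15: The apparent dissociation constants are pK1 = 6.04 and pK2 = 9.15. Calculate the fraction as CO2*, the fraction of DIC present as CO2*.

α₀ = 0.0714

α₀ = 1 / (1 + K1/[H⁺] + K1K2/[H⁺]²) = 1 / (1 + 10^+1.11 + 10^-0.89)
   = 1 / (1 + 12.882 + 0.12882) = 1/14.011 = 0.07137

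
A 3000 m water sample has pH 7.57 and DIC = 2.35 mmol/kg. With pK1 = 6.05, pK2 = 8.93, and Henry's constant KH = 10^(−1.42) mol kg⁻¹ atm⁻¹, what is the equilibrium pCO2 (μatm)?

pCO2 = 1740 μatm

α₀ = 1 / (1 + K1/[H⁺] + K1K2/[H⁺]²) = 1 / (1 + 10^+1.52 + 10^+0.16)
   = 1 / (1 + 33.113 + 1.4454) = 1/35.559 = 0.02812
[CO2*] = α₀ × DIC = 0.02812 × 2.35 = 0.06609 mmol/kg
pCO2 = [CO2*]/KH = 6.609×10^-5 / 3.802×10^-2 = 1740 μatm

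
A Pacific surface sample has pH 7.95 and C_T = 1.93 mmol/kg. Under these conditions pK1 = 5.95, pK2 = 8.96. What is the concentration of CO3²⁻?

α₂ = 1 / (1 + [H⁺]/K2 + [H⁺]²/(K1K2)) = 1 / (1 + 10^+1.01 + 10^-0.99)
   = 1 / (1 + 10.233 + 0.10233) = 1/11.335 = 0.08822
[CO3²⁻] = α₂ × DIC = 0.08822 × 1.93 = 0.170 mmol/kg

[CO3²⁻] = 0.170 mmol/kg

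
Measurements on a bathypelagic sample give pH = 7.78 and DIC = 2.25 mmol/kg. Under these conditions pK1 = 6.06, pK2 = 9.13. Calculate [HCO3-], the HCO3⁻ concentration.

[HCO3⁻] = 2.12 mmol/kg

α₁ = 1 / (1 + [H⁺]/K1 + K2/[H⁺]) = 1 / (1 + 10^-1.72 + 10^-1.35)
   = 1 / (1 + 0.019055 + 0.044668) = 1/1.0637 = 0.9401
[HCO3⁻] = α₁ × DIC = 0.9401 × 2.25 = 2.12 mmol/kg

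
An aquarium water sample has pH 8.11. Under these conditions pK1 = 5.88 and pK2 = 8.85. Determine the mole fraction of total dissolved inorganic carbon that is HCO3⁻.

α₁ = 1 / (1 + [H⁺]/K1 + K2/[H⁺]) = 1 / (1 + 10^-2.23 + 10^-0.74)
   = 1 / (1 + 0.0058884 + 0.18197) = 1/1.1879 = 0.8419

α₁ = 0.842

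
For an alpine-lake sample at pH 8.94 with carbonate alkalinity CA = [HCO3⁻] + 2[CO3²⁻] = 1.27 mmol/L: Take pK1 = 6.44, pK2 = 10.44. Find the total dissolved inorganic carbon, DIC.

CA = [HCO3⁻] + 2[CO3²⁻] = (α₁ + 2α₂)·DIC
At pH 8.94: [H⁺]/K1 = 10^-2.50 = 0.0031623, K2/[H⁺] = 10^-1.50 = 0.031623
α₁ = 1/(1 + 0.0031623 + 0.031623) = 1/1.0348 = 0.9664; α₂ = α₁·K2/[H⁺] = 0.03056
α₁ + 2α₂ = 1.0275
DIC = CA / (α₁ + 2α₂) = 1.27 / 1.0275 = 1.24 mmol/L

DIC = 1.24 mmol/L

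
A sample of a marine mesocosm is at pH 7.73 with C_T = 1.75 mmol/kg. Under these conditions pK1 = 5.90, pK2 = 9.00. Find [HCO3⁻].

α₁ = 1 / (1 + [H⁺]/K1 + K2/[H⁺]) = 1 / (1 + 10^-1.83 + 10^-1.27)
   = 1 / (1 + 0.014791 + 0.053703) = 1/1.0685 = 0.9359
[HCO3⁻] = α₁ × DIC = 0.9359 × 1.75 = 1.64 mmol/kg

[HCO3⁻] = 1.64 mmol/kg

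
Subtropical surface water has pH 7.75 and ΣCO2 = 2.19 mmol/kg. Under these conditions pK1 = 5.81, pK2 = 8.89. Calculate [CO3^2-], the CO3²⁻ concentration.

[CO3²⁻] = 0.146 mmol/kg

α₂ = 1 / (1 + [H⁺]/K2 + [H⁺]²/(K1K2)) = 1 / (1 + 10^+1.14 + 10^-0.80)
   = 1 / (1 + 13.804 + 0.15849) = 1/14.962 = 0.06683
[CO3²⁻] = α₂ × DIC = 0.06683 × 2.19 = 0.146 mmol/kg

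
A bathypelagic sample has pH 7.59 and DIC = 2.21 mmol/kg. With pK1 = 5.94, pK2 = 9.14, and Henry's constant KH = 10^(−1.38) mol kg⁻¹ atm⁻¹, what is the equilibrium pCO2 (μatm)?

α₀ = 1 / (1 + K1/[H⁺] + K1K2/[H⁺]²) = 1 / (1 + 10^+1.65 + 10^+0.10)
   = 1 / (1 + 44.668 + 1.2589) = 1/46.927 = 0.02131
[CO2*] = α₀ × DIC = 0.02131 × 2.21 = 0.04709 mmol/kg
pCO2 = [CO2*]/KH = 4.709×10^-5 / 4.169×10^-2 = 1130 μatm

pCO2 = 1130 μatm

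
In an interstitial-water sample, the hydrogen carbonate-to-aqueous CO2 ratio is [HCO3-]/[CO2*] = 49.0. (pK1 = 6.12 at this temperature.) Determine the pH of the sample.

pH = 7.81

From K1 = [H⁺][HCO3-]/[CO2*]:  pH = pK1 + log₁₀([HCO3-]/[CO2*])
log₁₀(49.0) = +1.690
pH = 6.12 + (+1.690) = 7.81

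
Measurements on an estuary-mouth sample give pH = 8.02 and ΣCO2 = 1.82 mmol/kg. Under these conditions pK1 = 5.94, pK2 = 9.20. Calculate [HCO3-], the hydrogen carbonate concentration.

α₁ = 1 / (1 + [H⁺]/K1 + K2/[H⁺]) = 1 / (1 + 10^-2.08 + 10^-1.18)
   = 1 / (1 + 0.0083176 + 0.066069) = 1/1.0744 = 0.9308
[HCO3⁻] = α₁ × DIC = 0.9308 × 1.82 = 1.69 mmol/kg

[HCO3⁻] = 1.69 mmol/kg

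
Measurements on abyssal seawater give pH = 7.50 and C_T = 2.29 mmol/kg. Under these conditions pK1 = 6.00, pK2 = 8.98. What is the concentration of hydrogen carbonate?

[HCO3⁻] = 2.15 mmol/kg

α₁ = 1 / (1 + [H⁺]/K1 + K2/[H⁺]) = 1 / (1 + 10^-1.50 + 10^-1.48)
   = 1 / (1 + 0.031623 + 0.033113) = 1/1.0647 = 0.9392
[HCO3⁻] = α₁ × DIC = 0.9392 × 2.29 = 2.15 mmol/kg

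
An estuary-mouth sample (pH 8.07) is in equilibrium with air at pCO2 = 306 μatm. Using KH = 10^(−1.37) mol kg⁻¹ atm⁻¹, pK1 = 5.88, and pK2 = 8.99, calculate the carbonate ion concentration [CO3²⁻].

[CO2*] = KH · pCO2 = 10^(−1.37) × 306×10^-6 = 1.305×10^-5 mol/kg
α₀ = 1/(1 + K1/[H⁺] + K1K2/[H⁺]²) = 1/(1 + 10^+2.19 + 10^+1.27) = 0.005731
DIC = [CO2*]/α₀ = 1.305×10^-5 / 0.005731 = 2.278 mmol/kg
[CO3²⁻] = α₂·DIC; α₂ = 0.1067, so [CO3²⁻] = 0.1067 × 2.278 = 0.243 mmol/kg

[CO3²⁻] = 0.243 mmol/kg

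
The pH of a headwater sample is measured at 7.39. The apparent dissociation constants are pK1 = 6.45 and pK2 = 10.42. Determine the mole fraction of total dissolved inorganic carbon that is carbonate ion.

α₂ = 1 / (1 + [H⁺]/K2 + [H⁺]²/(K1K2)) = 1 / (1 + 10^+3.03 + 10^+2.09)
   = 1 / (1 + 1071.5 + 123.03) = 1/1195.5 = 0.0008364

α₂ = 0.000836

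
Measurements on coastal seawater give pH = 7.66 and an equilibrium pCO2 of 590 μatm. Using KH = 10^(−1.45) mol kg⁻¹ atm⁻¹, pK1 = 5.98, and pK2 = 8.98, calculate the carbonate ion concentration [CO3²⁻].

[CO3²⁻] = 0.0480 mmol/kg

[CO2*] = KH · pCO2 = 10^(−1.45) × 590×10^-6 = 2.093×10^-5 mol/kg
α₀ = 1/(1 + K1/[H⁺] + K1K2/[H⁺]²) = 1/(1 + 10^+1.68 + 10^+0.36) = 0.01955
DIC = [CO2*]/α₀ = 2.093×10^-5 / 0.01955 = 1.071 mmol/kg
[CO3²⁻] = α₂·DIC; α₂ = 0.04478, so [CO3²⁻] = 0.04478 × 1.071 = 0.0480 mmol/kg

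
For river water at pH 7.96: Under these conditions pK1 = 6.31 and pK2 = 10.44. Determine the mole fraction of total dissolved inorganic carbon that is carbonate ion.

α₂ = 0.00323

α₂ = 1 / (1 + [H⁺]/K2 + [H⁺]²/(K1K2)) = 1 / (1 + 10^+2.48 + 10^+0.83)
   = 1 / (1 + 302.00 + 6.7608) = 1/309.76 = 0.003228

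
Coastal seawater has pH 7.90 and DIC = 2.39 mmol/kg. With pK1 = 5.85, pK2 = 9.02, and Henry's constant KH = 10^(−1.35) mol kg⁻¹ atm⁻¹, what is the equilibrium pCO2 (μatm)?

pCO2 = 440 μatm

α₀ = 1 / (1 + K1/[H⁺] + K1K2/[H⁺]²) = 1 / (1 + 10^+2.05 + 10^+0.93)
   = 1 / (1 + 112.20 + 8.5114) = 1/121.71 = 0.008216
[CO2*] = α₀ × DIC = 0.008216 × 2.39 = 0.01964 mmol/kg = 19.64 μmol/kg
pCO2 = [CO2*]/KH = 1.964×10^-5 / 4.467×10^-2 = 440 μatm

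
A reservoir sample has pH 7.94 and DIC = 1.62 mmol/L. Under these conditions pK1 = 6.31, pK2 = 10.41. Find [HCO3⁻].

[HCO3⁻] = 1.58 mmol/L

α₁ = 1 / (1 + [H⁺]/K1 + K2/[H⁺]) = 1 / (1 + 10^-1.63 + 10^-2.47)
   = 1 / (1 + 0.023442 + 0.0033884) = 1/1.0268 = 0.9739
[HCO3⁻] = α₁ × DIC = 0.9739 × 1.62 = 1.58 mmol/L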